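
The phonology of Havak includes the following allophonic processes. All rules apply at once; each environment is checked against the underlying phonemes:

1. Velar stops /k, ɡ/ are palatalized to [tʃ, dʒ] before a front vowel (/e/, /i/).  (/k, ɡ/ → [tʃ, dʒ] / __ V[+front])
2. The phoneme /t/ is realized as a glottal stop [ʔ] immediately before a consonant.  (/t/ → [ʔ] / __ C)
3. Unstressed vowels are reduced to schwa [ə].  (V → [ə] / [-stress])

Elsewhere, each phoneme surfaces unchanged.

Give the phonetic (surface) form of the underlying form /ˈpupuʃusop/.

[ˈpupəʃəsəp]

/p/ (word-initial): no rule targets it → [p].
/u/ (between /p/ and /p/) fails the environment for rule 3, so it stays [u].
/p/ stays [p].
/u/ — between /p/ and /ʃ/, in an unstressed syllable — surfaces as [ə] (rule 3).
/ʃ/ stays [ʃ].
/u/ (between /ʃ/ and /s/): in an unstressed syllable, so rule 3 applies → [ə].
/s/ — not in any rule's target class → [s].
/o/ — between /s/ and /p/, in an unstressed syllable — surfaces as [ə] (rule 3).
/p/ — not in any rule's target class → [p].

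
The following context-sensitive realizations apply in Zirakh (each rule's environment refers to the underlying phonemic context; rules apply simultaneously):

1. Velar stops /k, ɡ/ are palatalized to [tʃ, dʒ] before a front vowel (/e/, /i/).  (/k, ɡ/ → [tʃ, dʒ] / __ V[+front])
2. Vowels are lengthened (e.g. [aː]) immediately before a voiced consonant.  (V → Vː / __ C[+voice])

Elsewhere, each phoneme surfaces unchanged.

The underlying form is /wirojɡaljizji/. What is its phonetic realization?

[wiːroːjɡaːljiːzji]

/w/ stays [w].
Rule 2 applies to /i/ (between /w/ and /r/: before a voiced consonant) → [iː].
/r/ — not in any rule's target class → [r].
/o/ (between /r/ and /j/) occurs before a voiced consonant → [oː] by rule 2.
/j/ (between /o/ and /ɡ/): no rule targets it → [j].
/ɡ/ (between /j/ and /a/) fails the environment for rule 1, so it stays [ɡ].
/a/ meets the environment for rule 2 (before a voiced consonant) → [aː].
/l/ — not in any rule's target class → [l].
/j/ — not in any rule's target class → [j].
/i/ — between /j/ and /z/, before a voiced consonant — surfaces as [iː] (rule 2).
/z/ stays [z].
/j/ (between /z/ and /i/) is unaffected → [j].
/i/ (word-final) is in the target of rule 2 but the environment (before a voiced consonant) is not met → [i].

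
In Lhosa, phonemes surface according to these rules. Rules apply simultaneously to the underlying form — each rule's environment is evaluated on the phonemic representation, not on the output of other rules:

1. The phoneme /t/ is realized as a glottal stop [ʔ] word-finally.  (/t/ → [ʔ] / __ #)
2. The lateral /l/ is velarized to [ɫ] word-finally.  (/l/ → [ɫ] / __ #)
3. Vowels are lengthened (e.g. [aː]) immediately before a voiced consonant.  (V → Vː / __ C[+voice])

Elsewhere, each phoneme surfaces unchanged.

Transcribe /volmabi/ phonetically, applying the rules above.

/v/ stays [v].
Rule 3 applies to /o/ (between /v/ and /l/: before a voiced consonant) → [oː].
/l/ — between /o/ and /m/; rule 2 does not apply here → [l].
/m/ (between /l/ and /a/) is unaffected → [m].
/a/ (between /m/ and /b/): before a voiced consonant, so rule 3 applies → [aː].
/b/ stays [b].
/i/ (word-final) fails the environment for rule 3, so it stays [i].

[voːlmaːbi]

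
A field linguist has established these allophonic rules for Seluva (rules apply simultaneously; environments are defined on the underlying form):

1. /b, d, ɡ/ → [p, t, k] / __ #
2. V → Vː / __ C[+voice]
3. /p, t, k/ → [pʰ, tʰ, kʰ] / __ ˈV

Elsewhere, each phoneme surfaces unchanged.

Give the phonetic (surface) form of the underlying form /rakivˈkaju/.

[rakiːvˈkʰaːju]

/r/ stays [r].
/a/ (between /r/ and /k/) is in the target of rule 2 but the environment (before a voiced consonant) is not met → [a].
/k/ (between /a/ and /i/) fails the environment for rule 3, so it stays [k].
/i/ meets the environment for rule 2 (before a voiced consonant) → [iː].
/v/ (between /i/ and /k/) is unaffected → [v].
/k/ meets the environment for rule 3 (immediately before a stressed vowel) → [kʰ].
Rule 2 applies to /a/ (between /k/ and /j/: before a voiced consonant) → [aː].
/j/ — not in any rule's target class → [j].
/u/ (word-final) fails the environment for rule 2, so it stays [u].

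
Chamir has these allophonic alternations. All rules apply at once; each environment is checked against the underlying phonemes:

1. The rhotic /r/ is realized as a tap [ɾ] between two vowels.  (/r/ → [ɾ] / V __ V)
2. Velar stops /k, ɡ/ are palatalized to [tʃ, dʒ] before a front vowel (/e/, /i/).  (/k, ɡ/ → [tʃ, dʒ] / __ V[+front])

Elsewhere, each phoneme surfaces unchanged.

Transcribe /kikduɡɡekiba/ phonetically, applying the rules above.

[tʃikduɡdʒetʃiba]

/k/ (word-initial): before a front vowel, so rule 2 applies → [tʃ].
/i/ stays [i].
/k/ — between /i/ and /d/; rule 2 does not apply here → [k].
/d/ (between /k/ and /u/) is unaffected → [d].
/u/ (between /d/ and /ɡ/) is unaffected → [u].
/ɡ/ — between /u/ and /ɡ/; rule 2 does not apply here → [ɡ].
/ɡ/ (between /ɡ/ and /e/) occurs before a front vowel → [dʒ] by rule 2.
/e/ stays [e].
/k/ (between /e/ and /i/): before a front vowel, so rule 2 applies → [tʃ].
/i/ (between /k/ and /b/): no rule targets it → [i].
/b/ stays [b].
/a/ (word-final) is unaffected → [a].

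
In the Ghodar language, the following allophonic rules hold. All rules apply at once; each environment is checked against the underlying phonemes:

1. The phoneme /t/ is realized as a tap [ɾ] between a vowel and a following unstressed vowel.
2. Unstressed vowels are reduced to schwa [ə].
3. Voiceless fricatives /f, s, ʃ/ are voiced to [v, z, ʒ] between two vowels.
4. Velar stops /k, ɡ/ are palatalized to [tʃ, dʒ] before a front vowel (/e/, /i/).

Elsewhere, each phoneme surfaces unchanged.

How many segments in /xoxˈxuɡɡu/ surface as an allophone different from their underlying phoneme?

2

Segments that undergo a rule: /o/ → [ə] (rule 2); /u/ → [ə] (rule 2).
All other segments surface unchanged.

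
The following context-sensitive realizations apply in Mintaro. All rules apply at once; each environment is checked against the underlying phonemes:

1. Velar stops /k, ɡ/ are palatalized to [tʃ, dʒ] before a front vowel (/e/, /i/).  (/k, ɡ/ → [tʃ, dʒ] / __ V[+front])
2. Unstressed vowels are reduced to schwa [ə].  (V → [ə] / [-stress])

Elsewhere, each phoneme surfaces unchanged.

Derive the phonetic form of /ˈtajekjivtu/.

/t/ — not in any rule's target class → [t].
/a/ (between /t/ and /j/) is in the target of rule 2 but the environment (in an unstressed syllable) is not met → [a].
/j/ (between /a/ and /e/) is unaffected → [j].
Rule 2 applies to /e/ (between /j/ and /k/: in an unstressed syllable) → [ə].
/k/ (between /e/ and /j/) is in the target of rule 1 but the environment (before a front vowel) is not met → [k].
/j/ (between /k/ and /i/): no rule targets it → [j].
Rule 2 applies to /i/ (between /j/ and /v/: in an unstressed syllable) → [ə].
/v/ stays [v].
/t/ stays [t].
/u/ (word-final) occurs in an unstressed syllable → [ə] by rule 2.

[ˈtajəkjəvtə]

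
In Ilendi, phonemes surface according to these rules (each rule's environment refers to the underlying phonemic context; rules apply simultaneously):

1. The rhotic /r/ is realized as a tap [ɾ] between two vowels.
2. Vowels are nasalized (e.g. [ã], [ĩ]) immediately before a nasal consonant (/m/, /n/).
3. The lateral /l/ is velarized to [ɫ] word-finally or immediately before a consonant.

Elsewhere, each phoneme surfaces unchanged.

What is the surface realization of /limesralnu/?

/l/ (word-initial) is in the target of rule 3 but the environment (word-finally or immediately before a consonant) is not met → [l].
/i/ (between /l/ and /m/) occurs before a nasal consonant → [ĩ] by rule 2.
/m/ (between /i/ and /e/): no rule targets it → [m].
/e/ (between /m/ and /s/): rule 2 targets it, but not before a nasal consonant → unchanged [e].
/s/ stays [s].
/r/ (between /s/ and /a/): rule 1 targets it, but not between two vowels → unchanged [r].
/a/ (between /r/ and /l/) fails the environment for rule 2, so it stays [a].
/l/ — between /a/ and /n/, word-finally or immediately before a consonant — surfaces as [ɫ] (rule 3).
/n/ (between /l/ and /u/): no rule targets it → [n].
/u/ (word-final) is in the target of rule 2 but the environment (before a nasal consonant) is not met → [u].

[lĩmesraɫnu]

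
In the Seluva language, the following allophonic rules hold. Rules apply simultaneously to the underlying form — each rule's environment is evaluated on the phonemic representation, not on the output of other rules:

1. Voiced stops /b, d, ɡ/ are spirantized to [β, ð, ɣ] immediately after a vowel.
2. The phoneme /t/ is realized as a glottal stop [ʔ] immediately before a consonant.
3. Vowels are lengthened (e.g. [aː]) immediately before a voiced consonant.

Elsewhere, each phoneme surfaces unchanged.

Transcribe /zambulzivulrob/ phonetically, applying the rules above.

/z/ (word-initial): no rule targets it → [z].
Rule 3 applies to /a/ (between /z/ and /m/: before a voiced consonant) → [aː].
/m/ (between /a/ and /b/) is unaffected → [m].
/b/ (between /m/ and /u/) is in the target of rule 1 but the environment (immediately after a vowel) is not met → [b].
/u/ (between /b/ and /l/) occurs before a voiced consonant → [uː] by rule 3.
/l/ (between /u/ and /z/): no rule targets it → [l].
/z/ — not in any rule's target class → [z].
/i/ meets the environment for rule 3 (before a voiced consonant) → [iː].
/v/ — not in any rule's target class → [v].
/u/ meets the environment for rule 3 (before a voiced consonant) → [uː].
/l/ stays [l].
/r/ (between /l/ and /o/) is unaffected → [r].
/o/ (between /r/ and /b/) occurs before a voiced consonant → [oː] by rule 3.
/b/ — word-final, immediately after a vowel — surfaces as [β] (rule 1).

[zaːmbuːlziːvuːlroːβ]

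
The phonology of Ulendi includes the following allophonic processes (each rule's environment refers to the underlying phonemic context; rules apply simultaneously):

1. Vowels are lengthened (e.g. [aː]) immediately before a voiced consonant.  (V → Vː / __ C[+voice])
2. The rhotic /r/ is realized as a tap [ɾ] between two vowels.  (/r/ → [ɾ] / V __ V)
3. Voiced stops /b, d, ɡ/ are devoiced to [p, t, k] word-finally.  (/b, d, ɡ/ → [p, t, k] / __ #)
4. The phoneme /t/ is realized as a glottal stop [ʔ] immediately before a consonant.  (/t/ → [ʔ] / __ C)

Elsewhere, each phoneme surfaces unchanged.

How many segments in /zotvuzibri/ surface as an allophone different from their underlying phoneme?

3

Segments that undergo a rule: /t/ → [ʔ] (rule 4); /u/ → [uː] (rule 1); /i/ → [iː] (rule 1).
All other segments surface unchanged.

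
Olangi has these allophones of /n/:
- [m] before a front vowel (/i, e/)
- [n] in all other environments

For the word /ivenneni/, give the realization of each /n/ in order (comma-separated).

Occurrence 1 (position 4): no conditioning environment matches → elsewhere allophone [n].
Occurrence 2 (position 5): before a front vowel (/i, e/) → [m].
Occurrence 3 (position 7): before a front vowel (/i, e/) → [m].

[n], [m], [m]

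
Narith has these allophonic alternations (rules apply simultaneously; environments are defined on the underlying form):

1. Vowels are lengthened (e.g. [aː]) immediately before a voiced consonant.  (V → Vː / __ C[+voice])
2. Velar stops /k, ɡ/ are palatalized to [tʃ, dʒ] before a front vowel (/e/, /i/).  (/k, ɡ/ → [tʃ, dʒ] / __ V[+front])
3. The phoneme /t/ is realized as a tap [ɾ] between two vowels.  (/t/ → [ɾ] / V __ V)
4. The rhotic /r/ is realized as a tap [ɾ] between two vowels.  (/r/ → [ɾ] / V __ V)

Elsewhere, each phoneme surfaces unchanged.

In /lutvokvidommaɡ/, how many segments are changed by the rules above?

3

Segments that undergo a rule: /i/ → [iː] (rule 1); /o/ → [oː] (rule 1); /a/ → [aː] (rule 1).
All other segments surface unchanged.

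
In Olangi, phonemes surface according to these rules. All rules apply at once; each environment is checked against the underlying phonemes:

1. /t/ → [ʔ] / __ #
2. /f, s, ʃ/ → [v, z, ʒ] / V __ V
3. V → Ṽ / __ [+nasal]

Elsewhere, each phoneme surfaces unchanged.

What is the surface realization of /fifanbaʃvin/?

/f/ (word-initial) is in the target of rule 2 but the environment (between two vowels) is not met → [f].
/i/ (between /f/ and /f/): rule 3 targets it, but not before a nasal consonant → unchanged [i].
Rule 2 applies to /f/ (between /i/ and /a/: between two vowels) → [v].
/a/ meets the environment for rule 3 (before a nasal consonant) → [ã].
/n/ stays [n].
/b/ (between /n/ and /a/): no rule targets it → [b].
/a/ — between /b/ and /ʃ/; rule 3 does not apply here → [a].
/ʃ/ (between /a/ and /v/) is in the target of rule 2 but the environment (between two vowels) is not met → [ʃ].
/v/ (between /ʃ/ and /i/) is unaffected → [v].
/i/ meets the environment for rule 3 (before a nasal consonant) → [ĩ].
/n/ (word-final): no rule targets it → [n].

[fivãnbaʃvĩn]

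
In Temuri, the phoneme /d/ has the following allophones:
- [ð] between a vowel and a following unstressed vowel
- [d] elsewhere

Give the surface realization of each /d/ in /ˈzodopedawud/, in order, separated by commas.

Occurrence 1 (position 3): between a vowel and a following unstressed vowel → [ð].
Occurrence 2 (position 7): between a vowel and a following unstressed vowel → [ð].
Occurrence 3 (position 11): no conditioning environment matches → elsewhere allophone [d].

[ð], [ð], [d]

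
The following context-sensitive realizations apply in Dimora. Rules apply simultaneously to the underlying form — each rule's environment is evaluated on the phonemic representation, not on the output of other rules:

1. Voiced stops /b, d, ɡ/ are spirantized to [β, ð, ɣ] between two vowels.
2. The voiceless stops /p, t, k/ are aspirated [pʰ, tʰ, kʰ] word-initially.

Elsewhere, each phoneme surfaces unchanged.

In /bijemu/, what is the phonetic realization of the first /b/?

[b]

/b/ — word-initial; rule 1 does not apply here → [b].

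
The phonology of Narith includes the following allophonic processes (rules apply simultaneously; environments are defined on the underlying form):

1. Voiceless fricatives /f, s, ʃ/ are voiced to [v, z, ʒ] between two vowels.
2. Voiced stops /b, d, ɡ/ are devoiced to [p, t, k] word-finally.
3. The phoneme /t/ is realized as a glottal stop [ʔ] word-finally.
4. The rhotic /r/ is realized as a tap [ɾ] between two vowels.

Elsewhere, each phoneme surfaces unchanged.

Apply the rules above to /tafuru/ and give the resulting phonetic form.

[tavuɾu]

/t/ (word-initial) is in the target of rule 3 but the environment (word-finally) is not met → [t].
/a/ (between /t/ and /f/): no rule targets it → [a].
Rule 1 applies to /f/ (between /a/ and /u/: between two vowels) → [v].
/u/ (between /f/ and /r/): no rule targets it → [u].
/r/ (between /u/ and /u/): between two vowels, so rule 4 applies → [ɾ].
/u/ (word-final): no rule targets it → [u].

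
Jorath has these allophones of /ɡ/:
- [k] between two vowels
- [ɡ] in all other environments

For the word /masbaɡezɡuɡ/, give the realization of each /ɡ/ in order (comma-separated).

[k], [ɡ], [ɡ]

Occurrence 1 (position 6): between two vowels → [k].
Occurrence 2 (position 9): no conditioning environment matches → elsewhere allophone [ɡ].
Occurrence 3 (position 11): no conditioning environment matches → elsewhere allophone [ɡ].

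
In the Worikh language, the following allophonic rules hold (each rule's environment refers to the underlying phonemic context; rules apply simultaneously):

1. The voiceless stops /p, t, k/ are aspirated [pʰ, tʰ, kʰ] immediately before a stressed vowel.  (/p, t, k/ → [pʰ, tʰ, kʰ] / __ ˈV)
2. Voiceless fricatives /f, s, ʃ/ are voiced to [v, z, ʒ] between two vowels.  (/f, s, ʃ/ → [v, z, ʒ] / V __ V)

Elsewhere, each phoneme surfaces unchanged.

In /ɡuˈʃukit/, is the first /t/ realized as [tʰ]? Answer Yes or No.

/t/ (word-final) fails the environment for rule 1, so it stays [t].
The actual realization is [t], not [tʰ].

No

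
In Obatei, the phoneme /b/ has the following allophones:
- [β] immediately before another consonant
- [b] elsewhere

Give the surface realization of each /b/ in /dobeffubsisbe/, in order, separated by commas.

[b], [β], [b]

Occurrence 1 (position 3): no conditioning environment matches → elsewhere allophone [b].
Occurrence 2 (position 8): immediately before another consonant → [β].
Occurrence 3 (position 12): no conditioning environment matches → elsewhere allophone [b].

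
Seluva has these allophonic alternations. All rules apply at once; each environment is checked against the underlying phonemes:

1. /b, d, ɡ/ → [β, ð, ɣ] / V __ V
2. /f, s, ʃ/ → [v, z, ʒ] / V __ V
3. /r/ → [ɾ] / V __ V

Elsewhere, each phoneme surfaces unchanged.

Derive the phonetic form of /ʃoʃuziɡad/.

/ʃ/ (word-initial) is in the target of rule 2 but the environment (between two vowels) is not met → [ʃ].
/o/ (between /ʃ/ and /ʃ/) is unaffected → [o].
/ʃ/ (between /o/ and /u/) occurs between two vowels → [ʒ] by rule 2.
/u/ (between /ʃ/ and /z/): no rule targets it → [u].
/z/ — not in any rule's target class → [z].
/i/ stays [i].
/ɡ/ (between /i/ and /a/): between two vowels, so rule 1 applies → [ɣ].
/a/ (between /ɡ/ and /d/) is unaffected → [a].
/d/ (word-final) fails the environment for rule 1, so it stays [d].

[ʃoʒuziɣad]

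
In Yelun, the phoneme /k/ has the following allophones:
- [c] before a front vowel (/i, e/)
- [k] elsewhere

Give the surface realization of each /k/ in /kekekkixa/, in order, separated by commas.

[c], [c], [k], [c]

Occurrence 1 (position 1): before a front vowel → [c].
Occurrence 2 (position 3): before a front vowel → [c].
Occurrence 3 (position 5): no conditioning environment matches → elsewhere allophone [k].
Occurrence 4 (position 6): before a front vowel → [c].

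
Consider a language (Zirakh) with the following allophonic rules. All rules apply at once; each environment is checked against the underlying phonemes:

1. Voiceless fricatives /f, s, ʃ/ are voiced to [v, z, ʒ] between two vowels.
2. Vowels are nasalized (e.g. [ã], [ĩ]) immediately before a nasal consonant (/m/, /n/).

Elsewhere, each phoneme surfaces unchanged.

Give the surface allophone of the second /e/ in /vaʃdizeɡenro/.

[ẽ]

/e/ (between /ɡ/ and /n/) occurs before a nasal consonant → [ẽ] by rule 2.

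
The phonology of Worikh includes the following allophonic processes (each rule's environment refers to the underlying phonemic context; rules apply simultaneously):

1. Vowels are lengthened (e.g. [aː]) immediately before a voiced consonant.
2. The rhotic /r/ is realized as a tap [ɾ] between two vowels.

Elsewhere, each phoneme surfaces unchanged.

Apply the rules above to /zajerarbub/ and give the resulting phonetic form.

/z/ (word-initial) is unaffected → [z].
/a/ meets the environment for rule 1 (before a voiced consonant) → [aː].
/j/ (between /a/ and /e/): no rule targets it → [j].
Rule 1 applies to /e/ (between /j/ and /r/: before a voiced consonant) → [eː].
/r/ (between /e/ and /a/) occurs between two vowels → [ɾ] by rule 2.
/a/ (between /r/ and /r/) occurs before a voiced consonant → [aː] by rule 1.
/r/ (between /a/ and /b/): rule 2 targets it, but not between two vowels → unchanged [r].
/b/ (between /r/ and /u/) is unaffected → [b].
Rule 1 applies to /u/ (between /b/ and /b/: before a voiced consonant) → [uː].
/b/ (word-final) is unaffected → [b].

[zaːjeːɾaːrbuːb]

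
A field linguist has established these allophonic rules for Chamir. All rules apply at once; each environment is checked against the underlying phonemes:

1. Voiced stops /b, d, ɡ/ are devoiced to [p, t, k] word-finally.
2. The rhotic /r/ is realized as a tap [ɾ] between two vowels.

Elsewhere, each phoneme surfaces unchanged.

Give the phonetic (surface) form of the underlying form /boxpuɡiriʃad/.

/b/ (word-initial) fails the environment for rule 1, so it stays [b].
/ɡ/ (between /u/ and /i/) is in the target of rule 1 but the environment (word-finally) is not met → [ɡ].
/r/ meets the environment for rule 2 (between two vowels) → [ɾ].
/d/ meets the environment for rule 1 (word-finally) → [t].

[boxpuɡiɾiʃat]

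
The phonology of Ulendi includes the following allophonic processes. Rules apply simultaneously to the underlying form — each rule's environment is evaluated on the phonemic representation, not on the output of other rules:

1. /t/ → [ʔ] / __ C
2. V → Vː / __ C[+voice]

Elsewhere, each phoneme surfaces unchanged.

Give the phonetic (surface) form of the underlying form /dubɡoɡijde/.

[duːbɡoːɡiːjde]

/d/ (word-initial): no rule targets it → [d].
/u/ (between /d/ and /b/) occurs before a voiced consonant → [uː] by rule 2.
/b/ — not in any rule's target class → [b].
/ɡ/ stays [ɡ].
Rule 2 applies to /o/ (between /ɡ/ and /ɡ/: before a voiced consonant) → [oː].
/ɡ/ (between /o/ and /i/) is unaffected → [ɡ].
/i/ (between /ɡ/ and /j/): before a voiced consonant, so rule 2 applies → [iː].
/j/ (between /i/ and /d/): no rule targets it → [j].
/d/ (between /j/ and /e/) is unaffected → [d].
/e/ (word-final): rule 2 targets it, but not before a voiced consonant → unchanged [e].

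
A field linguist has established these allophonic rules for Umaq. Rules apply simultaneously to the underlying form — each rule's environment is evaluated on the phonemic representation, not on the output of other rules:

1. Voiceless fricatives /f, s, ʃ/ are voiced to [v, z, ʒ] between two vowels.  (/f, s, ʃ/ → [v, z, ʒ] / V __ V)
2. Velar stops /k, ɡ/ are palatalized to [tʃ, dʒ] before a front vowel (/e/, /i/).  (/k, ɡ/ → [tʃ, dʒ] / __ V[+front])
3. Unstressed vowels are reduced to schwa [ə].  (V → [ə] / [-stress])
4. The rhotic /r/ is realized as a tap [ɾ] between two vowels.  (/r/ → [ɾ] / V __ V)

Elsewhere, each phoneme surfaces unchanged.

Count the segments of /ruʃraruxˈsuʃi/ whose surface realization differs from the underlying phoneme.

6

Segments that undergo a rule: /u/ → [ə] (rule 3); /a/ → [ə] (rule 3); /r/ → [ɾ] (rule 4); /u/ → [ə] (rule 3); /ʃ/ → [ʒ] (rule 1); /i/ → [ə] (rule 3).
All other segments surface unchanged.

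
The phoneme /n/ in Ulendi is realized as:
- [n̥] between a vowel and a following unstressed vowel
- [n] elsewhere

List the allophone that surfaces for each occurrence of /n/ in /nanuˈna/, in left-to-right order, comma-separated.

Occurrence 1 (position 1): no conditioning environment matches → elsewhere allophone [n].
Occurrence 2 (position 3): between a vowel and a following unstressed vowel → [n̥].
Occurrence 3 (position 5): no conditioning environment matches → elsewhere allophone [n].

[n], [n̥], [n]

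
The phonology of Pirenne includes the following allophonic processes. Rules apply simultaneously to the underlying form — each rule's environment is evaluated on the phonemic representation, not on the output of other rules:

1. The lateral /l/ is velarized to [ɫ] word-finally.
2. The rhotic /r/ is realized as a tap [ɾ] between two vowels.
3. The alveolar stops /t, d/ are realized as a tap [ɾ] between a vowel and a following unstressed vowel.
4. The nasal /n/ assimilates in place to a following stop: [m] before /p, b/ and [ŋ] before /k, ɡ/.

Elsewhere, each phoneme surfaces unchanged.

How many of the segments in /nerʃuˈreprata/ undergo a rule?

2

Segments that undergo a rule: /r/ → [ɾ] (rule 2); /t/ → [ɾ] (rule 3).
All other segments surface unchanged.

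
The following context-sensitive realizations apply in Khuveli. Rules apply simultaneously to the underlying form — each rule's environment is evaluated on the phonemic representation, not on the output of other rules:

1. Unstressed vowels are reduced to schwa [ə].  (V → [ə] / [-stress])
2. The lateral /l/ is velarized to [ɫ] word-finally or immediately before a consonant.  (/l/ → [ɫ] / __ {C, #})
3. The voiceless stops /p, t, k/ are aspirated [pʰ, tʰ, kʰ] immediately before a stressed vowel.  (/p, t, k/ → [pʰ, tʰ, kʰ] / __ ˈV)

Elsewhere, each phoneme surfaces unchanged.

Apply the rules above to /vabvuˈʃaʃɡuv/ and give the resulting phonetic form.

/v/ stays [v].
/a/ (between /v/ and /b/) occurs in an unstressed syllable → [ə] by rule 1.
/b/ — not in any rule's target class → [b].
/v/ stays [v].
/u/ (between /v/ and /ʃ/) occurs in an unstressed syllable → [ə] by rule 1.
/ʃ/ (between /u/ and /a/): no rule targets it → [ʃ].
/a/ (between /ʃ/ and /ʃ/) is in the target of rule 1 but the environment (in an unstressed syllable) is not met → [a].
/ʃ/ — not in any rule's target class → [ʃ].
/ɡ/ stays [ɡ].
/u/ (between /ɡ/ and /v/) occurs in an unstressed syllable → [ə] by rule 1.
/v/ (word-final): no rule targets it → [v].

[vəbvəˈʃaʃɡəv]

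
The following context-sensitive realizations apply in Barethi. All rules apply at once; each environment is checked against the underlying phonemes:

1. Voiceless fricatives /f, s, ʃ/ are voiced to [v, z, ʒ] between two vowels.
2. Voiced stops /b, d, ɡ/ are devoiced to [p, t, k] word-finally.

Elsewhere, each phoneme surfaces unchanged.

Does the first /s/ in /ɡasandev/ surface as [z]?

/s/ (between /a/ and /a/): between two vowels, so rule 1 applies → [z].
The actual realization is [z], which matches [z].

Yes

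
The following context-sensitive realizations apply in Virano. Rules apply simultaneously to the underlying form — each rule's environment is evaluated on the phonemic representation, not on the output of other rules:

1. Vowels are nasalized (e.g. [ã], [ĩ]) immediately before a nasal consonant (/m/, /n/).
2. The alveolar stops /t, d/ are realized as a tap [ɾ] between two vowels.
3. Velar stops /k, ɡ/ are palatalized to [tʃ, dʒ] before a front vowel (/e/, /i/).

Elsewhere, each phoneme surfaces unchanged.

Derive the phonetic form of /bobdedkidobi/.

/o/ (between /b/ and /b/) fails the environment for rule 1, so it stays [o].
/d/ (between /b/ and /e/): rule 2 targets it, but not between two vowels → unchanged [d].
/e/ (between /d/ and /d/) is in the target of rule 1 but the environment (before a nasal consonant) is not met → [e].
/d/ — between /e/ and /k/; rule 2 does not apply here → [d].
/k/ meets the environment for rule 3 (before a front vowel) → [tʃ].
/i/ — between /k/ and /d/; rule 1 does not apply here → [i].
/d/ (between /i/ and /o/) occurs between two vowels → [ɾ] by rule 2.
/o/ (between /d/ and /b/): rule 1 targets it, but not before a nasal consonant → unchanged [o].
/i/ (word-final) is in the target of rule 1 but the environment (before a nasal consonant) is not met → [i].

[bobdedtʃiɾobi]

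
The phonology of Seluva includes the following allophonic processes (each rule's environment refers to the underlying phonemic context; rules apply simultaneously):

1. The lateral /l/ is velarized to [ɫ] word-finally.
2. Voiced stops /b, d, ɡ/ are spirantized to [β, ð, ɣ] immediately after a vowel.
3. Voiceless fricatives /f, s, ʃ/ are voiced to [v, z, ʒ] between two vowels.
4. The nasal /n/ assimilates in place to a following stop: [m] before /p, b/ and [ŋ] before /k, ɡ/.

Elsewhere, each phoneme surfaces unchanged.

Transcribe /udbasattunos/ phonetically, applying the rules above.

[uðbazattunos]

/u/ — not in any rule's target class → [u].
Rule 2 applies to /d/ (between /u/ and /b/: immediately after a vowel) → [ð].
/b/ (between /d/ and /a/) is in the target of rule 2 but the environment (immediately after a vowel) is not met → [b].
/a/ (between /b/ and /s/) is unaffected → [a].
/s/ meets the environment for rule 3 (between two vowels) → [z].
/a/ (between /s/ and /t/): no rule targets it → [a].
/t/ — not in any rule's target class → [t].
/t/ (between /t/ and /u/) is unaffected → [t].
/u/ (between /t/ and /n/) is unaffected → [u].
/n/ (between /u/ and /o/) is in the target of rule 4 but the environment (before a labial or velar stop) is not met → [n].
/o/ (between /n/ and /s/): no rule targets it → [o].
/s/ — word-final; rule 3 does not apply here → [s].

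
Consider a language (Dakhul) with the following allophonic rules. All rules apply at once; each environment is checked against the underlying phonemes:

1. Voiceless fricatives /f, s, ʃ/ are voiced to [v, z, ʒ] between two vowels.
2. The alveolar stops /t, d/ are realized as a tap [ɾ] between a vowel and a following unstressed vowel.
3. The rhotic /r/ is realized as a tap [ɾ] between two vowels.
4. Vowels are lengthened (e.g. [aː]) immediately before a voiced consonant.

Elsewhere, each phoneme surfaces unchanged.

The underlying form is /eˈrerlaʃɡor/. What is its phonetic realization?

[eːˈɾeːrlaʃɡoːr]

/e/ meets the environment for rule 4 (before a voiced consonant) → [eː].
/r/ (between /e/ and /e/) occurs between two vowels → [ɾ] by rule 3.
/e/ (between /r/ and /r/) occurs before a voiced consonant → [eː] by rule 4.
/r/ — between /e/ and /l/; rule 3 does not apply here → [r].
/l/ (between /r/ and /a/) is unaffected → [l].
/a/ (between /l/ and /ʃ/): rule 4 targets it, but not before a voiced consonant → unchanged [a].
/ʃ/ (between /a/ and /ɡ/) fails the environment for rule 1, so it stays [ʃ].
/ɡ/ (between /ʃ/ and /o/) is unaffected → [ɡ].
/o/ (between /ɡ/ and /r/) occurs before a voiced consonant → [oː] by rule 4.
/r/ (word-final) is in the target of rule 3 but the environment (between two vowels) is not met → [r].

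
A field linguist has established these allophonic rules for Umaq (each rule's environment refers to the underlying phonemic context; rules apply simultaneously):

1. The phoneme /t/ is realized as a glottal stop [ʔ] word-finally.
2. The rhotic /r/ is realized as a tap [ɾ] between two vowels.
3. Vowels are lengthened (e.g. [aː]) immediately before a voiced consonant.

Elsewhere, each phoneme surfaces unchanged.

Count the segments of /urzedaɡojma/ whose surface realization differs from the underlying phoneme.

4

Segments that undergo a rule: /u/ → [uː] (rule 3); /e/ → [eː] (rule 3); /a/ → [aː] (rule 3); /o/ → [oː] (rule 3).
All other segments surface unchanged.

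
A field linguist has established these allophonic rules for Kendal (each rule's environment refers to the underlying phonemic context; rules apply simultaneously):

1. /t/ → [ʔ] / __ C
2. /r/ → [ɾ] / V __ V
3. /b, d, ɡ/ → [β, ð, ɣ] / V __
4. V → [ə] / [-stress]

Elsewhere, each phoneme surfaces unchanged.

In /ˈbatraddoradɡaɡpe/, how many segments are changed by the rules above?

Segments that undergo a rule: /t/ → [ʔ] (rule 1); /a/ → [ə] (rule 4); /d/ → [ð] (rule 3); /o/ → [ə] (rule 4); /r/ → [ɾ] (rule 2); /a/ → [ə] (rule 4); /d/ → [ð] (rule 3); /a/ → [ə] (rule 4); /ɡ/ → [ɣ] (rule 3); /e/ → [ə] (rule 4).
All other segments surface unchanged.

10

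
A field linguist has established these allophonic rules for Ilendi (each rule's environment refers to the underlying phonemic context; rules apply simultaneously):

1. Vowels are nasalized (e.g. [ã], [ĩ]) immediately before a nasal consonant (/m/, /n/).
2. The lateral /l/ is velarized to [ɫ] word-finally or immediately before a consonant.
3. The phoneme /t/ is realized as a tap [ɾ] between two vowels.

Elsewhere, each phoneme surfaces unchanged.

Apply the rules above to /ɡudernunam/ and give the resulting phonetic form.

/ɡ/ stays [ɡ].
/u/ (between /ɡ/ and /d/) is in the target of rule 1 but the environment (before a nasal consonant) is not met → [u].
/d/ stays [d].
/e/ — between /d/ and /r/; rule 1 does not apply here → [e].
/r/ stays [r].
/n/ (between /r/ and /u/) is unaffected → [n].
Rule 1 applies to /u/ (between /n/ and /n/: before a nasal consonant) → [ũ].
/n/ stays [n].
/a/ (between /n/ and /m/): before a nasal consonant, so rule 1 applies → [ã].
/m/ — not in any rule's target class → [m].

[ɡudernũnãm]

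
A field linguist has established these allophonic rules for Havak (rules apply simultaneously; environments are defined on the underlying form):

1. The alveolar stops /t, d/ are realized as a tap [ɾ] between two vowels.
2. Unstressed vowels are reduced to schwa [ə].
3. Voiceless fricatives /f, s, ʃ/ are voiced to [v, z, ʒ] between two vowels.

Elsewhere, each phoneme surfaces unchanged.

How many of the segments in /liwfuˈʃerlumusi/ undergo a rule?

Segments that undergo a rule: /i/ → [ə] (rule 2); /u/ → [ə] (rule 2); /ʃ/ → [ʒ] (rule 3); /u/ → [ə] (rule 2); /u/ → [ə] (rule 2); /s/ → [z] (rule 3); /i/ → [ə] (rule 2).
All other segments surface unchanged.

7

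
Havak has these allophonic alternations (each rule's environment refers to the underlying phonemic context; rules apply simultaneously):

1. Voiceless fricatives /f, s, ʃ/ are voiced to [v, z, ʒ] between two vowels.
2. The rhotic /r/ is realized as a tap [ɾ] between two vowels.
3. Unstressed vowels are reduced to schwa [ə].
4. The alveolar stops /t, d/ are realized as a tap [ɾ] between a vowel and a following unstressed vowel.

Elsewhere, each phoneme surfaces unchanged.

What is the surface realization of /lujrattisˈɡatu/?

[ləjrəttəsˈɡaɾə]

/l/ (word-initial): no rule targets it → [l].
/u/ meets the environment for rule 3 (in an unstressed syllable) → [ə].
/j/ — not in any rule's target class → [j].
/r/ (between /j/ and /a/) fails the environment for rule 2, so it stays [r].
/a/ meets the environment for rule 3 (in an unstressed syllable) → [ə].
/t/ (between /a/ and /t/): rule 4 targets it, but not between a vowel and a following unstressed vowel → unchanged [t].
/t/ (between /t/ and /i/) is in the target of rule 4 but the environment (between a vowel and a following unstressed vowel) is not met → [t].
/i/ — between /t/ and /s/, in an unstressed syllable — surfaces as [ə] (rule 3).
/s/ (between /i/ and /ɡ/): rule 1 targets it, but not between two vowels → unchanged [s].
/ɡ/ (between /s/ and /a/) is unaffected → [ɡ].
/a/ (between /ɡ/ and /t/): rule 3 targets it, but not in an unstressed syllable → unchanged [a].
Rule 4 applies to /t/ (between /a/ and /u/: between a vowel and a following unstressed vowel) → [ɾ].
/u/ meets the environment for rule 3 (in an unstressed syllable) → [ə].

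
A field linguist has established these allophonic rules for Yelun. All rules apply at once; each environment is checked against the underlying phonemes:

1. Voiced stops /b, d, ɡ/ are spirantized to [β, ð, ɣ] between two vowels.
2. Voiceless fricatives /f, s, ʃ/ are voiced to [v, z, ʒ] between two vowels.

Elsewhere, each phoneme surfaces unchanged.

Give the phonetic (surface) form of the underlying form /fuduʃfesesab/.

[fuðuʃfezezab]

/f/ (word-initial): rule 2 targets it, but not between two vowels → unchanged [f].
/d/ (between /u/ and /u/): between two vowels, so rule 1 applies → [ð].
/ʃ/ (between /u/ and /f/) fails the environment for rule 2, so it stays [ʃ].
/f/ — between /ʃ/ and /e/; rule 2 does not apply here → [f].
/s/ (between /e/ and /e/) occurs between two vowels → [z] by rule 2.
/s/ (between /e/ and /a/) occurs between two vowels → [z] by rule 2.
/b/ (word-final) is in the target of rule 1 but the environment (between two vowels) is not met → [b].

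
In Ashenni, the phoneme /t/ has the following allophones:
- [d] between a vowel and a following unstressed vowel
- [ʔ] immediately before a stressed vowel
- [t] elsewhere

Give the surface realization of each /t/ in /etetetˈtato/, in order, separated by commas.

Occurrence 1 (position 2): between a vowel and a following unstressed vowel → [d].
Occurrence 2 (position 4): between a vowel and a following unstressed vowel → [d].
Occurrence 3 (position 6): no conditioning environment matches → elsewhere allophone [t].
Occurrence 4 (position 7): immediately before a stressed vowel → [ʔ].
Occurrence 5 (position 9): between a vowel and a following unstressed vowel → [d].

[d], [d], [t], [ʔ], [d]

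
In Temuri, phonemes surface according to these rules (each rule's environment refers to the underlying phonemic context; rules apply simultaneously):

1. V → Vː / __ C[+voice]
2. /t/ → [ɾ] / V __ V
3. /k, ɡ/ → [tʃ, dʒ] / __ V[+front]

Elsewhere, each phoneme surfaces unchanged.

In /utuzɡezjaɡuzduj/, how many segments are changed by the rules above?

7

Segments that undergo a rule: /t/ → [ɾ] (rule 2); /u/ → [uː] (rule 1); /ɡ/ → [dʒ] (rule 3); /e/ → [eː] (rule 1); /a/ → [aː] (rule 1); /u/ → [uː] (rule 1); /u/ → [uː] (rule 1).
All other segments surface unchanged.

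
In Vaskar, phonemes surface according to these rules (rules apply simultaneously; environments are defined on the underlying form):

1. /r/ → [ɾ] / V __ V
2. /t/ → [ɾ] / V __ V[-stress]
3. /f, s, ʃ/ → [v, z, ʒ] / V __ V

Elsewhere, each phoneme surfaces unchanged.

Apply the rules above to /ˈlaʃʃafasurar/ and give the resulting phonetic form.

/ʃ/ (between /a/ and /ʃ/) fails the environment for rule 3, so it stays [ʃ].
/ʃ/ (between /ʃ/ and /a/): rule 3 targets it, but not between two vowels → unchanged [ʃ].
/f/ — between /a/ and /a/, between two vowels — surfaces as [v] (rule 3).
/s/ (between /a/ and /u/) occurs between two vowels → [z] by rule 3.
/r/ — between /u/ and /a/, between two vowels — surfaces as [ɾ] (rule 1).
/r/ (word-final) is in the target of rule 1 but the environment (between two vowels) is not met → [r].

[ˈlaʃʃavazuɾar]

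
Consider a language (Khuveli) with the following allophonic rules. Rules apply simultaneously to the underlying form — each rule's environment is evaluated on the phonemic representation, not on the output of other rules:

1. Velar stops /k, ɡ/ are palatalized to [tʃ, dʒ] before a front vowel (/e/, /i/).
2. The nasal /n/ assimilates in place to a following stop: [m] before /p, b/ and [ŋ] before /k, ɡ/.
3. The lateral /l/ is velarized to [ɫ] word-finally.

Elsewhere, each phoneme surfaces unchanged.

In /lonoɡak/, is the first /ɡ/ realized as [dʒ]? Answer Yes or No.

No

/ɡ/ — between /o/ and /a/; rule 1 does not apply here → [ɡ].
The actual realization is [ɡ], not [dʒ].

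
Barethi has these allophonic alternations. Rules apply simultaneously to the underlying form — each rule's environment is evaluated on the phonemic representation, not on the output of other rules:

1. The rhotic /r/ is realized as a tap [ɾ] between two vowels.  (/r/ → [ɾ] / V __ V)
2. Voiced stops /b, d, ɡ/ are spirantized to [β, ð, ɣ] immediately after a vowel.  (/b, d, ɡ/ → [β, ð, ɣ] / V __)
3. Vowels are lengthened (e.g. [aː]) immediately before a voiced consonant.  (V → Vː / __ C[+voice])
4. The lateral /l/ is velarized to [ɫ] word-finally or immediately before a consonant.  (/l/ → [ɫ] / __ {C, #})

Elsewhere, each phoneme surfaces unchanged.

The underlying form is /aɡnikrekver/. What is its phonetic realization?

[aːɣnikrekveːr]

/a/ (word-initial) occurs before a voiced consonant → [aː] by rule 3.
Rule 2 applies to /ɡ/ (between /a/ and /n/: immediately after a vowel) → [ɣ].
/n/ (between /ɡ/ and /i/) is unaffected → [n].
/i/ (between /n/ and /k/): rule 3 targets it, but not before a voiced consonant → unchanged [i].
/k/ (between /i/ and /r/): no rule targets it → [k].
/r/ — between /k/ and /e/; rule 1 does not apply here → [r].
/e/ (between /r/ and /k/) is in the target of rule 3 but the environment (before a voiced consonant) is not met → [e].
/k/ (between /e/ and /v/): no rule targets it → [k].
/v/ (between /k/ and /e/): no rule targets it → [v].
/e/ — between /v/ and /r/, before a voiced consonant — surfaces as [eː] (rule 3).
/r/ (word-final): rule 1 targets it, but not between two vowels → unchanged [r].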